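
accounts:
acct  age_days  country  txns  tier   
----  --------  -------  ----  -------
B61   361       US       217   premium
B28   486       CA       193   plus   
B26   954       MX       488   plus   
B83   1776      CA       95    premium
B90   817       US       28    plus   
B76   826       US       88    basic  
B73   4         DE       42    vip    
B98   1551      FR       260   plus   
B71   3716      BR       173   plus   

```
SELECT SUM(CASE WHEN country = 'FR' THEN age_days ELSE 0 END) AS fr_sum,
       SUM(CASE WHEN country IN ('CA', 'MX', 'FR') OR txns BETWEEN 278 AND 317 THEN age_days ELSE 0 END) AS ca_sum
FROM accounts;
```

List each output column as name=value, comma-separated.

[fr_sum: country = 'FR']
acct=B61: ✗
acct=B28: ✗
acct=B26: ✗
acct=B83: ✗
acct=B90: ✗
acct=B76: ✗
acct=B73: ✗
acct=B98: ✓ → 1551
acct=B71: ✗
fr_sum = 1551
—
[ca_sum: country IN ('CA', 'MX', 'FR') OR txns BETWEEN 278 AND 317]
acct=B61: ✗
acct=B28: ✓ → 486
acct=B26: ✓ → 954
acct=B83: ✓ → 1776
acct=B90: ✗
acct=B76: ✗
acct=B73: ✗
acct=B98: ✓ → 1551
acct=B71: ✗
ca_sum = 486 + 954 + 1776 + 1551 = 4767

fr_sum=1551, ca_sum=4767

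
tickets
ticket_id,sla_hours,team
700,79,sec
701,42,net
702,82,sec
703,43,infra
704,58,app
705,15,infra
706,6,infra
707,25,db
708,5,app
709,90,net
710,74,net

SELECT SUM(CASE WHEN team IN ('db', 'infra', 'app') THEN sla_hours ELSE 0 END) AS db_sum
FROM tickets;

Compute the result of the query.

152

ticket_id=700: ✗
ticket_id=701: ✗
ticket_id=702: ✗
ticket_id=703: ✓ → 43
ticket_id=704: ✓ → 58
ticket_id=705: ✓ → 15
ticket_id=706: ✓ → 6
ticket_id=707: ✓ → 25
ticket_id=708: ✓ → 5
ticket_id=709: ✗
ticket_id=710: ✗
db_sum = 43 + 58 + 15 + 6 + 25 + 5 = 152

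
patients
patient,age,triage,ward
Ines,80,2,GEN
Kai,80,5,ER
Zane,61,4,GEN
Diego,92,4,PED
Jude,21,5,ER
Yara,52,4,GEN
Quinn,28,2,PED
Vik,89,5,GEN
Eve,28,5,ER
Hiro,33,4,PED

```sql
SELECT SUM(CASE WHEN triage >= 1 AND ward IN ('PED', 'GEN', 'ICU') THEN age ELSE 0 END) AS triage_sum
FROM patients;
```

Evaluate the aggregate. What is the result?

patient=Ines: ✓ → 80
patient=Kai: ✗
patient=Zane: ✓ → 61
patient=Diego: ✓ → 92
patient=Jude: ✗
patient=Yara: ✓ → 52
patient=Quinn: ✓ → 28
patient=Vik: ✓ → 89
patient=Eve: ✗
patient=Hiro: ✓ → 33
triage_sum = 80 + 61 + 92 + 52 + 28 + 89 + 33 = 435

435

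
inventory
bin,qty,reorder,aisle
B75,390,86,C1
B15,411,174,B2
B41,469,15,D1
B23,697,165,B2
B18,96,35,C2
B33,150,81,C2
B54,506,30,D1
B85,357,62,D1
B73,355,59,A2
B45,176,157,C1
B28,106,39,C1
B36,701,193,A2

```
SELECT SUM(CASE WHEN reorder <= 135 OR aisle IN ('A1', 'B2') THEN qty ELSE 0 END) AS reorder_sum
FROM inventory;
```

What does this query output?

3537

bin=B75: ✓ → 390
bin=B15: ✓ → 411
bin=B41: ✓ → 469
bin=B23: ✓ → 697
bin=B18: ✓ → 96
bin=B33: ✓ → 150
bin=B54: ✓ → 506
bin=B85: ✓ → 357
bin=B73: ✓ → 355
bin=B45: ✗
bin=B28: ✓ → 106
bin=B36: ✗
reorder_sum = 390 + 411 + 469 + 697 + 96 + 150 + 506 + 357 + 355 + 106 = 3537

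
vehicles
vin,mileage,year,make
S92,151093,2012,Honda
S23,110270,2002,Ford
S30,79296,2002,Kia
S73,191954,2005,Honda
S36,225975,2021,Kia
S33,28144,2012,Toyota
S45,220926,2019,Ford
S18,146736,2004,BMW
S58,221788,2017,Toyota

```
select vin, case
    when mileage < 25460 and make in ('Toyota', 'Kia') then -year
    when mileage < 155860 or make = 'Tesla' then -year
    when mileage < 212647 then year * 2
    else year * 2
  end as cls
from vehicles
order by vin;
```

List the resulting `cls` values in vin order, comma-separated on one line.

vin=S18: mileage < 155860 or make = 'Tesla' → -2004
vin=S23: mileage < 155860 or make = 'Tesla' → -2002
vin=S30: mileage < 155860 or make = 'Tesla' → -2002
vin=S33: mileage < 155860 or make = 'Tesla' → -2012
vin=S36: ELSE → 4042
vin=S45: ELSE → 4038
vin=S58: ELSE → 4034
vin=S73: mileage < 212647 → 4010
vin=S92: mileage < 155860 or make = 'Tesla' → -2012

-2004, -2002, -2002, -2012, 4042, 4038, 4034, 4010, -2012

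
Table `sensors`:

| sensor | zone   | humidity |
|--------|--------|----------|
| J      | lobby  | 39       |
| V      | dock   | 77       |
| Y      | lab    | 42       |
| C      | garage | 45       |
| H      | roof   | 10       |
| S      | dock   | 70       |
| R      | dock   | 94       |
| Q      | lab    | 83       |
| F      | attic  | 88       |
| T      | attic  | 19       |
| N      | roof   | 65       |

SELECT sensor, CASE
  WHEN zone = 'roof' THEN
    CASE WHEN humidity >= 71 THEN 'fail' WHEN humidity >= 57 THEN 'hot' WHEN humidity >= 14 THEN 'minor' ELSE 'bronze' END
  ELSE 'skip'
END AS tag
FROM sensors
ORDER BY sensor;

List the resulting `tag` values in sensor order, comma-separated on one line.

skip, skip, bronze, skip, hot, skip, skip, skip, skip, skip, skip

sensor=C: zone='garage' → outer ELSE → skip
sensor=F: zone='attic' → outer ELSE → skip
sensor=H: zone='roof' → inner[ELSE] → bronze
sensor=J: zone='lobby' → outer ELSE → skip
sensor=N: zone='roof' → inner[humidity >= 57] → hot
sensor=Q: zone='lab' → outer ELSE → skip
sensor=R: zone='dock' → outer ELSE → skip
sensor=S: zone='dock' → outer ELSE → skip
sensor=T: zone='attic' → outer ELSE → skip
sensor=V: zone='dock' → outer ELSE → skip
sensor=Y: zone='lab' → outer ELSE → skip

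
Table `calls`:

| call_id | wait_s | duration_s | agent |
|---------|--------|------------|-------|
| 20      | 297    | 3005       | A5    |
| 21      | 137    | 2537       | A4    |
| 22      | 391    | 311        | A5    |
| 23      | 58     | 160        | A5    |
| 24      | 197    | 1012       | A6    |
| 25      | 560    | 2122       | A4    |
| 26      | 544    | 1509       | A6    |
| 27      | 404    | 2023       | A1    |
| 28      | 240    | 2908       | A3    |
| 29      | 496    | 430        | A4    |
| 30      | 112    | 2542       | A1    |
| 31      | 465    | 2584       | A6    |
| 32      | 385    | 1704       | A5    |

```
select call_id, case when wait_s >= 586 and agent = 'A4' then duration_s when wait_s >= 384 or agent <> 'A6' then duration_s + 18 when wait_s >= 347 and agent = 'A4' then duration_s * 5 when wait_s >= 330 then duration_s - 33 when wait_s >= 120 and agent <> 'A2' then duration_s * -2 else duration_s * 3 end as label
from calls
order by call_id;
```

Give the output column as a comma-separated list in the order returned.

3023, 2555, 329, 178, -2024, 2140, 1527, 2041, 2926, 448, 2560, 2602, 1722

call_id=20: wait_s >= 384 or agent <> 'A6' → 3023
call_id=21: wait_s >= 384 or agent <> 'A6' → 2555
call_id=22: wait_s >= 384 or agent <> 'A6' → 329
call_id=23: wait_s >= 384 or agent <> 'A6' → 178
call_id=24: wait_s >= 120 and agent <> 'A2' → -2024
call_id=25: wait_s >= 384 or agent <> 'A6' → 2140
call_id=26: wait_s >= 384 or agent <> 'A6' → 1527
call_id=27: wait_s >= 384 or agent <> 'A6' → 2041
call_id=28: wait_s >= 384 or agent <> 'A6' → 2926
call_id=29: wait_s >= 384 or agent <> 'A6' → 448
call_id=30: wait_s >= 384 or agent <> 'A6' → 2560
call_id=31: wait_s >= 384 or agent <> 'A6' → 2602
call_id=32: wait_s >= 384 or agent <> 'A6' → 1722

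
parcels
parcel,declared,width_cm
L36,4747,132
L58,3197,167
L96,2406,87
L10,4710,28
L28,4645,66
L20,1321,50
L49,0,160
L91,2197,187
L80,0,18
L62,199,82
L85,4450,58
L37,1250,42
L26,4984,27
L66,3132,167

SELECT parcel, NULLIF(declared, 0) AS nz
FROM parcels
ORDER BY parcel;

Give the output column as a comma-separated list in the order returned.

parcel=L10: declared=4710 vs 0: differ → 4710
parcel=L20: declared=1321 vs 0: differ → 1321
parcel=L26: declared=4984 vs 0: differ → 4984
parcel=L28: declared=4645 vs 0: differ → 4645
parcel=L36: declared=4747 vs 0: differ → 4747
parcel=L37: declared=1250 vs 0: differ → 1250
parcel=L49: declared=0 vs 0: equal → NULL
parcel=L58: declared=3197 vs 0: differ → 3197
parcel=L62: declared=199 vs 0: differ → 199
parcel=L66: declared=3132 vs 0: differ → 3132
parcel=L80: declared=0 vs 0: equal → NULL
parcel=L85: declared=4450 vs 0: differ → 4450
parcel=L91: declared=2197 vs 0: differ → 2197
parcel=L96: declared=2406 vs 0: differ → 2406

4710, 1321, 4984, 4645, 4747, 1250, NULL, 3197, 199, 3132, NULL, 4450, 2197, 2406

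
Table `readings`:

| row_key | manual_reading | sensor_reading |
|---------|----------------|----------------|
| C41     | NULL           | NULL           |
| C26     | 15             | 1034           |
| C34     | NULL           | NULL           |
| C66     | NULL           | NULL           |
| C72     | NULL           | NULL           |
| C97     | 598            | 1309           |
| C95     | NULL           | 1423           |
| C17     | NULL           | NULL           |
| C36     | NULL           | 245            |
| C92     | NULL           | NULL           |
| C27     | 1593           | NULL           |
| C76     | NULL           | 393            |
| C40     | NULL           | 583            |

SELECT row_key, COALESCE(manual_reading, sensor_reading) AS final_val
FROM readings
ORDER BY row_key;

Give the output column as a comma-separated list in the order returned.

NULL, 15, 1593, NULL, 245, 583, NULL, NULL, NULL, 393, NULL, 1423, 598

row_key=C17: manual_reading=NULL, sensor_reading=NULL (all NULL) → NULL
row_key=C26: manual_reading=15 → 15
row_key=C27: manual_reading=1593 → 1593
row_key=C34: manual_reading=NULL, sensor_reading=NULL (all NULL) → NULL
row_key=C36: manual_reading=NULL, sensor_reading=245 → 245
row_key=C40: manual_reading=NULL, sensor_reading=583 → 583
row_key=C41: manual_reading=NULL, sensor_reading=NULL (all NULL) → NULL
row_key=C66: manual_reading=NULL, sensor_reading=NULL (all NULL) → NULL
row_key=C72: manual_reading=NULL, sensor_reading=NULL (all NULL) → NULL
row_key=C76: manual_reading=NULL, sensor_reading=393 → 393
row_key=C92: manual_reading=NULL, sensor_reading=NULL (all NULL) → NULL
row_key=C95: manual_reading=NULL, sensor_reading=1423 → 1423
row_key=C97: manual_reading=598 → 598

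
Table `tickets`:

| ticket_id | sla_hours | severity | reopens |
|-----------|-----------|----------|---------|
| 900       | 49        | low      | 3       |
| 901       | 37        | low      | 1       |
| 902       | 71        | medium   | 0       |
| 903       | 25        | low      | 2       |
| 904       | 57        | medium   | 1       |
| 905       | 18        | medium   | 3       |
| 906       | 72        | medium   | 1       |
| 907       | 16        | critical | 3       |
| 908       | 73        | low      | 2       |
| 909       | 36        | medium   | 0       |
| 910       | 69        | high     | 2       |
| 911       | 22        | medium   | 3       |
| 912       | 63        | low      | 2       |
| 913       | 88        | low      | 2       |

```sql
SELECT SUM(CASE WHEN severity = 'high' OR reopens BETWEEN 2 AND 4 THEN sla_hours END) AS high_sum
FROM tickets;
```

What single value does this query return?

ticket_id=900: ✓ → 49
ticket_id=901: ✗
ticket_id=902: ✗
ticket_id=903: ✓ → 25
ticket_id=904: ✗
ticket_id=905: ✓ → 18
ticket_id=906: ✗
ticket_id=907: ✓ → 16
ticket_id=908: ✓ → 73
ticket_id=909: ✗
ticket_id=910: ✓ → 69
ticket_id=911: ✓ → 22
ticket_id=912: ✓ → 63
ticket_id=913: ✓ → 88
high_sum = 49 + 25 + 18 + 16 + 73 + 69 + 22 + 63 + 88 = 423

423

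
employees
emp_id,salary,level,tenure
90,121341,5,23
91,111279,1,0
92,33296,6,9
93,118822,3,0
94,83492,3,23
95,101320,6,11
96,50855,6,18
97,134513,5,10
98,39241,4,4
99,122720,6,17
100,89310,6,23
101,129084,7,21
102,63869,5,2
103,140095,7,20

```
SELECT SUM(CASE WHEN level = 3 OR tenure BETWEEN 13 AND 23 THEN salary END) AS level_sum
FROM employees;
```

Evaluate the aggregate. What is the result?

855719

emp_id=90: ✓ → 121341
emp_id=91: ✗
emp_id=92: ✗
emp_id=93: ✓ → 118822
emp_id=94: ✓ → 83492
emp_id=95: ✗
emp_id=96: ✓ → 50855
emp_id=97: ✗
emp_id=98: ✗
emp_id=99: ✓ → 122720
emp_id=100: ✓ → 89310
emp_id=101: ✓ → 129084
emp_id=102: ✗
emp_id=103: ✓ → 140095
level_sum = 121341 + 118822 + 83492 + 50855 + 122720 + 89310 + 129084 + 140095 = 855719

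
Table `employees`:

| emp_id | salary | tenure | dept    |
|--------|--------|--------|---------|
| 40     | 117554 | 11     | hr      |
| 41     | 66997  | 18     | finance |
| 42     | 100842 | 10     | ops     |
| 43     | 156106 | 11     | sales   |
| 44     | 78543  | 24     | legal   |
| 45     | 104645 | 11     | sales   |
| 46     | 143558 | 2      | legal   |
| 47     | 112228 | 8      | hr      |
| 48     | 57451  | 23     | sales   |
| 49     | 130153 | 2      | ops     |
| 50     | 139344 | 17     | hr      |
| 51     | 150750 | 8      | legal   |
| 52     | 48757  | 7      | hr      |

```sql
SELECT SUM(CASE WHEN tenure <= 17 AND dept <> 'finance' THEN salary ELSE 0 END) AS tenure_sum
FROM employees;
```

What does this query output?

1203937

emp_id=40: ✓ → 117554
emp_id=41: ✗
emp_id=42: ✓ → 100842
emp_id=43: ✓ → 156106
emp_id=44: ✗
emp_id=45: ✓ → 104645
emp_id=46: ✓ → 143558
emp_id=47: ✓ → 112228
emp_id=48: ✗
emp_id=49: ✓ → 130153
emp_id=50: ✓ → 139344
emp_id=51: ✓ → 150750
emp_id=52: ✓ → 48757
tenure_sum = 117554 + 100842 + 156106 + 104645 + 143558 + 112228 + 130153 + 139344 + 150750 + 48757 = 1203937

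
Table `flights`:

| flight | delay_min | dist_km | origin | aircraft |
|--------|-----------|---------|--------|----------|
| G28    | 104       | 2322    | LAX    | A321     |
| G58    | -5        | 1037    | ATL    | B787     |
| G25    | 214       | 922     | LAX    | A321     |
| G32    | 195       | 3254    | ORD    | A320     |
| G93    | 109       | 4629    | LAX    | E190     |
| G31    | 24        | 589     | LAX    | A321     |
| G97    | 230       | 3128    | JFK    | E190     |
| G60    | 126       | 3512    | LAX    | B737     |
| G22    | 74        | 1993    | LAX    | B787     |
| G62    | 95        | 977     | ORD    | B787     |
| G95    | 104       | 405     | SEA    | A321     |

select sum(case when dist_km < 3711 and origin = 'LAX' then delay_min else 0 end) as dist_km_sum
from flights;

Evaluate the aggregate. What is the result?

542

flight=G28: ✓ → 104
flight=G58: ✗
flight=G25: ✓ → 214
flight=G32: ✗
flight=G93: ✗
flight=G31: ✓ → 24
flight=G97: ✗
flight=G60: ✓ → 126
flight=G22: ✓ → 74
flight=G62: ✗
flight=G95: ✗
dist_km_sum = 104 + 214 + 24 + 126 + 74 = 542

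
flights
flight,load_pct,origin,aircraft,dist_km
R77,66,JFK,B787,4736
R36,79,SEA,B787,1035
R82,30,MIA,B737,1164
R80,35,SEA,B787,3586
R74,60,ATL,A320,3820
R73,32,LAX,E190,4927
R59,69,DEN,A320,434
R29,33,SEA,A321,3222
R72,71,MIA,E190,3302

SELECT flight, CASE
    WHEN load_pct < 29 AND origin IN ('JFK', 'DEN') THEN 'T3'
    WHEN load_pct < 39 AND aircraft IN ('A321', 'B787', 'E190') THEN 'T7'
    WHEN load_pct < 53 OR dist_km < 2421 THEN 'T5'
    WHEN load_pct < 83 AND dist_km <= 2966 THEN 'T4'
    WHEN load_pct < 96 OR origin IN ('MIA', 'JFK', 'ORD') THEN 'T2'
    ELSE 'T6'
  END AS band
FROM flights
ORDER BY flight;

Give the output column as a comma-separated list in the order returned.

T7, T5, T5, T2, T7, T2, T2, T7, T5

flight=R29: load_pct < 39 AND aircraft IN ('A321', 'B787', 'E190') → T7
flight=R36: load_pct < 53 OR dist_km < 2421 → T5
flight=R59: load_pct < 53 OR dist_km < 2421 → T5
flight=R72: load_pct < 96 OR origin IN ('MIA', 'JFK', 'ORD') → T2
flight=R73: load_pct < 39 AND aircraft IN ('A321', 'B787', 'E190') → T7
flight=R74: load_pct < 96 OR origin IN ('MIA', 'JFK', 'ORD') → T2
flight=R77: load_pct < 96 OR origin IN ('MIA', 'JFK', 'ORD') → T2
flight=R80: load_pct < 39 AND aircraft IN ('A321', 'B787', 'E190') → T7
flight=R82: load_pct < 53 OR dist_km < 2421 → T5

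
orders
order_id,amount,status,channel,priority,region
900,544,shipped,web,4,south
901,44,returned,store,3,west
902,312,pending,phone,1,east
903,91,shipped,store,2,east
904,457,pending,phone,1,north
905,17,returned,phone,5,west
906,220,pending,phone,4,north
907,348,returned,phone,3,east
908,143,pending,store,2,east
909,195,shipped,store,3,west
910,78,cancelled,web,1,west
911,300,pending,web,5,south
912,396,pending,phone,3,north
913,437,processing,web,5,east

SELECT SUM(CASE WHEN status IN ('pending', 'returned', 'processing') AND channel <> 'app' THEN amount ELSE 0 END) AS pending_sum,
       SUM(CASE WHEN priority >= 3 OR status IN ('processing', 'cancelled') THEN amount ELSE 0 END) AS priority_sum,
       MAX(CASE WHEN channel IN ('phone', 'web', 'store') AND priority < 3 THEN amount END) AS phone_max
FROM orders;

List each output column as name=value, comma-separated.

pending_sum=2674, priority_sum=2579, phone_max=457

[pending_sum: status IN ('pending', 'returned', 'processing') AND channel <> 'app']
order_id=900: ✗
order_id=901: ✓ → 44
order_id=902: ✓ → 312
order_id=903: ✗
order_id=904: ✓ → 457
order_id=905: ✓ → 17
order_id=906: ✓ → 220
order_id=907: ✓ → 348
order_id=908: ✓ → 143
order_id=909: ✗
order_id=910: ✗
order_id=911: ✓ → 300
order_id=912: ✓ → 396
order_id=913: ✓ → 437
pending_sum = 44 + 312 + 457 + 17 + 220 + 348 + 143 + 300 + 396 + 437 = 2674
—
[priority_sum: priority >= 3 OR status IN ('processing', 'cancelled')]
order_id=900: ✓ → 544
order_id=901: ✓ → 44
order_id=902: ✗
order_id=903: ✗
order_id=904: ✗
order_id=905: ✓ → 17
order_id=906: ✓ → 220
order_id=907: ✓ → 348
order_id=908: ✗
order_id=909: ✓ → 195
order_id=910: ✓ → 78
order_id=911: ✓ → 300
order_id=912: ✓ → 396
order_id=913: ✓ → 437
priority_sum = 544 + 44 + 17 + 220 + 348 + 195 + 78 + 300 + 396 + 437 = 2579
—
[phone_max: channel IN ('phone', 'web', 'store') AND priority < 3]
order_id=900: ✗
order_id=901: ✗
order_id=902: ✓ → 312
order_id=903: ✓ → 91
order_id=904: ✓ → 457
order_id=905: ✗
order_id=906: ✗
order_id=907: ✗
order_id=908: ✓ → 143
order_id=909: ✗
order_id=910: ✓ → 78
order_id=911: ✗
order_id=912: ✗
order_id=913: ✗
phone_max = MAX(312, 91, 457, 143, 78) = 457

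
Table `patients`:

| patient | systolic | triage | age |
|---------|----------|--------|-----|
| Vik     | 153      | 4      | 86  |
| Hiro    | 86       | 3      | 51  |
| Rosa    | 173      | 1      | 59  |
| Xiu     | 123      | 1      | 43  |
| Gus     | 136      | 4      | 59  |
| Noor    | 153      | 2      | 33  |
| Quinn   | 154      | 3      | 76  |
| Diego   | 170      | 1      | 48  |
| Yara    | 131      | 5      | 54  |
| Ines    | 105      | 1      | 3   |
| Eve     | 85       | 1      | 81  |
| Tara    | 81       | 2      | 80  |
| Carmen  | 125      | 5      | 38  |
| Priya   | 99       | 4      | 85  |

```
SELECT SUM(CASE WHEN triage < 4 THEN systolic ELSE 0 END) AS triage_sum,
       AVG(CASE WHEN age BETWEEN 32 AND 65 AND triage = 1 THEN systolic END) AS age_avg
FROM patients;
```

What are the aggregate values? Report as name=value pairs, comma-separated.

[triage_sum: triage < 4]
patient=Vik: ✗
patient=Hiro: ✓ → 86
patient=Rosa: ✓ → 173
patient=Xiu: ✓ → 123
patient=Gus: ✗
patient=Noor: ✓ → 153
patient=Quinn: ✓ → 154
patient=Diego: ✓ → 170
patient=Yara: ✗
patient=Ines: ✓ → 105
patient=Eve: ✓ → 85
patient=Tara: ✓ → 81
patient=Carmen: ✗
patient=Priya: ✗
triage_sum = 86 + 173 + 123 + 153 + 154 + 170 + 105 + 85 + 81 = 1130
—
[age_avg: age BETWEEN 32 AND 65 AND triage = 1]
patient=Vik: ✗
patient=Hiro: ✗
patient=Rosa: ✓ → 173
patient=Xiu: ✓ → 123
patient=Gus: ✗
patient=Noor: ✗
patient=Quinn: ✗
patient=Diego: ✓ → 170
patient=Yara: ✗
patient=Ines: ✗
patient=Eve: ✗
patient=Tara: ✗
patient=Carmen: ✗
patient=Priya: ✗
age_avg = (173 + 123 + 170) / 3 = 155.3333333333

triage_sum=1130, age_avg=155.3333333333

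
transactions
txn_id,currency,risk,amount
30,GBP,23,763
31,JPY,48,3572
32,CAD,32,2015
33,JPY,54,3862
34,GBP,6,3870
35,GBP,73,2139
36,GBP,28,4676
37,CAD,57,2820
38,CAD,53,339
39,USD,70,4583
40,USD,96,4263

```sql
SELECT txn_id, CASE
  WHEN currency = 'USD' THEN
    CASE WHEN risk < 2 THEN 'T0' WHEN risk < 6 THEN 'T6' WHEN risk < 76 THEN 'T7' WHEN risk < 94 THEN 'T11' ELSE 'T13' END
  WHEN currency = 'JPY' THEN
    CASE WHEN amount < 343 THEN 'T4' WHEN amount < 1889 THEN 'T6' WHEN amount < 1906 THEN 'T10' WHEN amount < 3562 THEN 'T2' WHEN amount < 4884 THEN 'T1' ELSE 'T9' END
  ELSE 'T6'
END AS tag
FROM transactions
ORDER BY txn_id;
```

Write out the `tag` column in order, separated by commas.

txn_id=30: currency='GBP' → outer ELSE → T6
txn_id=31: currency='JPY' → inner[amount < 4884] → T1
txn_id=32: currency='CAD' → outer ELSE → T6
txn_id=33: currency='JPY' → inner[amount < 4884] → T1
txn_id=34: currency='GBP' → outer ELSE → T6
txn_id=35: currency='GBP' → outer ELSE → T6
txn_id=36: currency='GBP' → outer ELSE → T6
txn_id=37: currency='CAD' → outer ELSE → T6
txn_id=38: currency='CAD' → outer ELSE → T6
txn_id=39: currency='USD' → inner[risk < 76] → T7
txn_id=40: currency='USD' → inner[ELSE] → T13

T6, T1, T6, T1, T6, T6, T6, T6, T6, T7, T13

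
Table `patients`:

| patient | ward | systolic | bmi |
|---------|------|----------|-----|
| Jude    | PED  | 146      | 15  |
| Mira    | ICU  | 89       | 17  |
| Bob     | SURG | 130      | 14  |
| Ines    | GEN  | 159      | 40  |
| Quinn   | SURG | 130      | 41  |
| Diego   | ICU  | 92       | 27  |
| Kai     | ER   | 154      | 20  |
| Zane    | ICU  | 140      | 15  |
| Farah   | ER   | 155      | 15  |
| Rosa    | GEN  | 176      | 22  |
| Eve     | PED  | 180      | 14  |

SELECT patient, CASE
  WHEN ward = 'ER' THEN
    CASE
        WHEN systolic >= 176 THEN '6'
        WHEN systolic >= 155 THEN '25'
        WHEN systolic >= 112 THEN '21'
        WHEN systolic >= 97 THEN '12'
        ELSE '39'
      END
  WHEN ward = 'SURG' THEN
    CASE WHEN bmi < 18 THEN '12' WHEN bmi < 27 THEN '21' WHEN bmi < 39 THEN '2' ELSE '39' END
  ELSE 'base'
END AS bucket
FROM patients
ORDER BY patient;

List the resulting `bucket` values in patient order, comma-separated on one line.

patient=Bob: ward='SURG' → inner[bmi < 18] → 12
patient=Diego: ward='ICU' → outer ELSE → base
patient=Eve: ward='PED' → outer ELSE → base
patient=Farah: ward='ER' → inner[systolic >= 155] → 25
patient=Ines: ward='GEN' → outer ELSE → base
patient=Jude: ward='PED' → outer ELSE → base
patient=Kai: ward='ER' → inner[systolic >= 112] → 21
patient=Mira: ward='ICU' → outer ELSE → base
patient=Quinn: ward='SURG' → inner[ELSE] → 39
patient=Rosa: ward='GEN' → outer ELSE → base
patient=Zane: ward='ICU' → outer ELSE → base

12, base, base, 25, base, base, 21, base, 39, base, base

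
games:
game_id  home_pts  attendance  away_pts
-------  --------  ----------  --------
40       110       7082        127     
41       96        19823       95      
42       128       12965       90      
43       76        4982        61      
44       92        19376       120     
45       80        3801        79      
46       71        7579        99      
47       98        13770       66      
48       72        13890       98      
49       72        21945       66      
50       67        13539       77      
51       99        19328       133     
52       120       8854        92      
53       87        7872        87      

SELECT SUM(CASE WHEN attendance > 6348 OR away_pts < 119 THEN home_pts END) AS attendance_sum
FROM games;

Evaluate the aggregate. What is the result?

game_id=40: ✓ → 110
game_id=41: ✓ → 96
game_id=42: ✓ → 128
game_id=43: ✓ → 76
game_id=44: ✓ → 92
game_id=45: ✓ → 80
game_id=46: ✓ → 71
game_id=47: ✓ → 98
game_id=48: ✓ → 72
game_id=49: ✓ → 72
game_id=50: ✓ → 67
game_id=51: ✓ → 99
game_id=52: ✓ → 120
game_id=53: ✓ → 87
attendance_sum = 110 + 96 + 128 + 76 + 92 + 80 + 71 + 98 + 72 + 72 + 67 + 99 + 120 + 87 = 1268

1268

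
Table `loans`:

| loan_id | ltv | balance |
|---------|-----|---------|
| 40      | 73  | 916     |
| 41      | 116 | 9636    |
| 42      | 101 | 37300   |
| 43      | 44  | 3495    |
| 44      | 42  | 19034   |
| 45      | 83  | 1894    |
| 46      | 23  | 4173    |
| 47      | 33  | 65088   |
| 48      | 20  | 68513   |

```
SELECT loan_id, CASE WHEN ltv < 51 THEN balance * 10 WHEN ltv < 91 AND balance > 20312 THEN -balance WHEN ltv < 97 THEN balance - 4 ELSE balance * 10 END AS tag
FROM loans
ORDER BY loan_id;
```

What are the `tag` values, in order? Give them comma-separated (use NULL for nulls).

loan_id=40: ltv < 97 → 912
loan_id=41: ELSE → 96360
loan_id=42: ELSE → 373000
loan_id=43: ltv < 51 → 34950
loan_id=44: ltv < 51 → 190340
loan_id=45: ltv < 97 → 1890
loan_id=46: ltv < 51 → 41730
loan_id=47: ltv < 51 → 650880
loan_id=48: ltv < 51 → 685130

912, 96360, 373000, 34950, 190340, 1890, 41730, 650880, 685130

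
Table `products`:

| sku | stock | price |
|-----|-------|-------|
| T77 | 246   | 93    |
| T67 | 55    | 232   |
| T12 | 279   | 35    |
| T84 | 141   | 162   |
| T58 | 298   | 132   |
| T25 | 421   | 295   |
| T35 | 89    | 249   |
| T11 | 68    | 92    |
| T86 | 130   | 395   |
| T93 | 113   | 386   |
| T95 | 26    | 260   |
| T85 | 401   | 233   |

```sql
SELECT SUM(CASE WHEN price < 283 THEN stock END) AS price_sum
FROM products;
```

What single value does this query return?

1603

sku=T77: ✓ → 246
sku=T67: ✓ → 55
sku=T12: ✓ → 279
sku=T84: ✓ → 141
sku=T58: ✓ → 298
sku=T25: ✗
sku=T35: ✓ → 89
sku=T11: ✓ → 68
sku=T86: ✗
sku=T93: ✗
sku=T95: ✓ → 26
sku=T85: ✓ → 401
price_sum = 246 + 55 + 279 + 141 + 298 + 89 + 68 + 26 + 401 = 1603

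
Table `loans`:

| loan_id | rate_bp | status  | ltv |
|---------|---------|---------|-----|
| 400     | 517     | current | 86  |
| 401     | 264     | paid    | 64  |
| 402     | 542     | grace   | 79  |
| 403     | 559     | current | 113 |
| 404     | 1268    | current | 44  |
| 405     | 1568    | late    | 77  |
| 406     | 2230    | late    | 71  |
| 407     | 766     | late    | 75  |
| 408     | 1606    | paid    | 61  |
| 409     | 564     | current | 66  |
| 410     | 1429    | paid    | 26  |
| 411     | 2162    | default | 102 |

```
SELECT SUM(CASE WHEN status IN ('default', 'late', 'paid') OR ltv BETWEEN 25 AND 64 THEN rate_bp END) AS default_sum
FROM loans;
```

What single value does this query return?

loan_id=400: ✗
loan_id=401: ✓ → 264
loan_id=402: ✗
loan_id=403: ✗
loan_id=404: ✓ → 1268
loan_id=405: ✓ → 1568
loan_id=406: ✓ → 2230
loan_id=407: ✓ → 766
loan_id=408: ✓ → 1606
loan_id=409: ✗
loan_id=410: ✓ → 1429
loan_id=411: ✓ → 2162
default_sum = 264 + 1268 + 1568 + 2230 + 766 + 1606 + 1429 + 2162 = 11293

11293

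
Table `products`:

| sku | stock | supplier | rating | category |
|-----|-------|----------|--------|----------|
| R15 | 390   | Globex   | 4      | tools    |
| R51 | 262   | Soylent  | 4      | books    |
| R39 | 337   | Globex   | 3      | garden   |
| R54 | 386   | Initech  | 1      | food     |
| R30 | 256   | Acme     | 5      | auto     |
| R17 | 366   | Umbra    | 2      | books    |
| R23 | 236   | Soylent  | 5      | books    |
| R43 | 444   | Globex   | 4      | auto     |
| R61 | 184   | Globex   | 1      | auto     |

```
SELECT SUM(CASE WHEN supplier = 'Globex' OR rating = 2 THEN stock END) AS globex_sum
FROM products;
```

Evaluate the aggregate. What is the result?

sku=R15: ✓ → 390
sku=R51: ✗
sku=R39: ✓ → 337
sku=R54: ✗
sku=R30: ✗
sku=R17: ✓ → 366
sku=R23: ✗
sku=R43: ✓ → 444
sku=R61: ✓ → 184
globex_sum = 390 + 337 + 366 + 444 + 184 = 1721

1721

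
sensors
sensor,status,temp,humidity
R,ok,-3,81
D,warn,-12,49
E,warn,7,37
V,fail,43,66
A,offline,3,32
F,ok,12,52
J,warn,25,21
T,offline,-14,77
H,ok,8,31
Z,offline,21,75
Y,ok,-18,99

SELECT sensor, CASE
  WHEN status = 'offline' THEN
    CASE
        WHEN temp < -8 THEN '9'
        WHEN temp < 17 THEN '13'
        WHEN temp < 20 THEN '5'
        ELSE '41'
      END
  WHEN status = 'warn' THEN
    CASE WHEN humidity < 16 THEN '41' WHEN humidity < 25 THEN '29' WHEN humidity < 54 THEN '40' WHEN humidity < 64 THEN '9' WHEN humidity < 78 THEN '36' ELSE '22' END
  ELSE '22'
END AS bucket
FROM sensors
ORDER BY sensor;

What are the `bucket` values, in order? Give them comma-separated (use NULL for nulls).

sensor=A: status='offline' → inner[temp < 17] → 13
sensor=D: status='warn' → inner[humidity < 54] → 40
sensor=E: status='warn' → inner[humidity < 54] → 40
sensor=F: status='ok' → outer ELSE → 22
sensor=H: status='ok' → outer ELSE → 22
sensor=J: status='warn' → inner[humidity < 25] → 29
sensor=R: status='ok' → outer ELSE → 22
sensor=T: status='offline' → inner[temp < -8] → 9
sensor=V: status='fail' → outer ELSE → 22
sensor=Y: status='ok' → outer ELSE → 22
sensor=Z: status='offline' → inner[ELSE] → 41

13, 40, 40, 22, 22, 29, 22, 9, 22, 22, 41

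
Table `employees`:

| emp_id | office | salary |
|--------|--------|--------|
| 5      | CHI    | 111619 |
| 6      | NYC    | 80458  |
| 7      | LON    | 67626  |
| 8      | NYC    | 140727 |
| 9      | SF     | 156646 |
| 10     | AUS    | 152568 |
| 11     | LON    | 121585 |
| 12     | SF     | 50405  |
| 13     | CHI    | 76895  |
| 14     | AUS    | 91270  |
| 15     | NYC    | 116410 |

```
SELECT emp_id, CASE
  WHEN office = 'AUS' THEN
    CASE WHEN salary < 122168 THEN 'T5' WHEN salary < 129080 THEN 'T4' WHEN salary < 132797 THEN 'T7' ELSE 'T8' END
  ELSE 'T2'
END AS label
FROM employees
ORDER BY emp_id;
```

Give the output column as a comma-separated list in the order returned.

emp_id=5: office='CHI' → outer ELSE → T2
emp_id=6: office='NYC' → outer ELSE → T2
emp_id=7: office='LON' → outer ELSE → T2
emp_id=8: office='NYC' → outer ELSE → T2
emp_id=9: office='SF' → outer ELSE → T2
emp_id=10: office='AUS' → inner[ELSE] → T8
emp_id=11: office='LON' → outer ELSE → T2
emp_id=12: office='SF' → outer ELSE → T2
emp_id=13: office='CHI' → outer ELSE → T2
emp_id=14: office='AUS' → inner[salary < 122168] → T5
emp_id=15: office='NYC' → outer ELSE → T2

T2, T2, T2, T2, T2, T8, T2, T2, T2, T5, T2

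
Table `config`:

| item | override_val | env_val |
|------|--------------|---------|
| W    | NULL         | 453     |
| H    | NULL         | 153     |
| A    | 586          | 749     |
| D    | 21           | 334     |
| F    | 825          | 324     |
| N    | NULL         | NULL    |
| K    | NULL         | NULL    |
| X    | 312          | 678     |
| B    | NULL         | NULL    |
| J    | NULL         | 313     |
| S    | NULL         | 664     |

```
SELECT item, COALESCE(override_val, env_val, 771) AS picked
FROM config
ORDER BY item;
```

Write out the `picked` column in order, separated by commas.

item=A: override_val=586 → 586
item=B: override_val=NULL, env_val=NULL, → literal 771 → 771
item=D: override_val=21 → 21
item=F: override_val=825 → 825
item=H: override_val=NULL, env_val=153 → 153
item=J: override_val=NULL, env_val=313 → 313
item=K: override_val=NULL, env_val=NULL, → literal 771 → 771
item=N: override_val=NULL, env_val=NULL, → literal 771 → 771
item=S: override_val=NULL, env_val=664 → 664
item=W: override_val=NULL, env_val=453 → 453
item=X: override_val=312 → 312

586, 771, 21, 825, 153, 313, 771, 771, 664, 453, 312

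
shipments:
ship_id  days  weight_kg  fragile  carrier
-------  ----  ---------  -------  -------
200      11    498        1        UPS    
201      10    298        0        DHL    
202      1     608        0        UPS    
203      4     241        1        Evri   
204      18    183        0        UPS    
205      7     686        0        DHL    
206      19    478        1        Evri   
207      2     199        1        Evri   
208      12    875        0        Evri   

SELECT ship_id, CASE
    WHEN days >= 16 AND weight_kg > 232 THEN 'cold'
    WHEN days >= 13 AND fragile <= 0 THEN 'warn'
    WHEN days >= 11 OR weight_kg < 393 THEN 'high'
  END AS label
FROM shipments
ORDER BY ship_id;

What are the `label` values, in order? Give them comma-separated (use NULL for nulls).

ship_id=200: days >= 11 OR weight_kg < 393 → high
ship_id=201: days >= 11 OR weight_kg < 393 → high
ship_id=202: (no match → NULL) → NULL
ship_id=203: days >= 11 OR weight_kg < 393 → high
ship_id=204: days >= 13 AND fragile <= 0 → warn
ship_id=205: (no match → NULL) → NULL
ship_id=206: days >= 16 AND weight_kg > 232 → cold
ship_id=207: days >= 11 OR weight_kg < 393 → high
ship_id=208: days >= 11 OR weight_kg < 393 → high

high, high, NULL, high, warn, NULL, cold, high, high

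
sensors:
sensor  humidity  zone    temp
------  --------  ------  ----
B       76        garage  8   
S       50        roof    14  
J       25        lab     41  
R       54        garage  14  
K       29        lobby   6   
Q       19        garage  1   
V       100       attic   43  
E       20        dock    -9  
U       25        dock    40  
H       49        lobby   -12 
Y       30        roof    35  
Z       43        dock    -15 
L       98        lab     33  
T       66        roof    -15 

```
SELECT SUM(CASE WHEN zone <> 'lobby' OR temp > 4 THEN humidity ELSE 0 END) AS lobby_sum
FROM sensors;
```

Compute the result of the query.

635

sensor=B: ✓ → 76
sensor=S: ✓ → 50
sensor=J: ✓ → 25
sensor=R: ✓ → 54
sensor=K: ✓ → 29
sensor=Q: ✓ → 19
sensor=V: ✓ → 100
sensor=E: ✓ → 20
sensor=U: ✓ → 25
sensor=H: ✗
sensor=Y: ✓ → 30
sensor=Z: ✓ → 43
sensor=L: ✓ → 98
sensor=T: ✓ → 66
lobby_sum = 76 + 50 + 25 + 54 + 29 + 19 + 100 + 20 + 25 + 30 + 43 + 98 + 66 = 635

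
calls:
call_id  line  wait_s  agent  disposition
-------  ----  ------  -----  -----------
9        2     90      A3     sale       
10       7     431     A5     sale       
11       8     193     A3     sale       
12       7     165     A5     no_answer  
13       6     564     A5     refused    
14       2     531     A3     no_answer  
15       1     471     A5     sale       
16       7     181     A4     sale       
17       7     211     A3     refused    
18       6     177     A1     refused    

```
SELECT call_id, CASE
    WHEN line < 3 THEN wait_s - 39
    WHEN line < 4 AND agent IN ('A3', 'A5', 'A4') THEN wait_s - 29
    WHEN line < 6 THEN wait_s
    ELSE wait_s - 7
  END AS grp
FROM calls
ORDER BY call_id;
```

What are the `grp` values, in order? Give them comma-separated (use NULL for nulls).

call_id=9: line < 3 → 51
call_id=10: ELSE → 424
call_id=11: ELSE → 186
call_id=12: ELSE → 158
call_id=13: ELSE → 557
call_id=14: line < 3 → 492
call_id=15: line < 3 → 432
call_id=16: ELSE → 174
call_id=17: ELSE → 204
call_id=18: ELSE → 170

51, 424, 186, 158, 557, 492, 432, 174, 204, 170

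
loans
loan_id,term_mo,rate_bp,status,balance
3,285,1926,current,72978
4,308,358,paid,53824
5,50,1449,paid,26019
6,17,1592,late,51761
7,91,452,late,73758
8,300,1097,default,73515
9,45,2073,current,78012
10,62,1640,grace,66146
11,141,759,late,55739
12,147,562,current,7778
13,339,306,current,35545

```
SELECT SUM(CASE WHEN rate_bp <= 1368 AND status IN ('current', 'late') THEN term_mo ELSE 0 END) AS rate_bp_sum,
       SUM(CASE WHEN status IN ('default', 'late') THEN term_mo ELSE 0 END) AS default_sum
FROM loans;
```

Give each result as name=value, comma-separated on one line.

rate_bp_sum=718, default_sum=549

[rate_bp_sum: rate_bp <= 1368 AND status IN ('current', 'late')]
loan_id=3: ✗
loan_id=4: ✗
loan_id=5: ✗
loan_id=6: ✗
loan_id=7: ✓ → 91
loan_id=8: ✗
loan_id=9: ✗
loan_id=10: ✗
loan_id=11: ✓ → 141
loan_id=12: ✓ → 147
loan_id=13: ✓ → 339
rate_bp_sum = 91 + 141 + 147 + 339 = 718
—
[default_sum: status IN ('default', 'late')]
loan_id=3: ✗
loan_id=4: ✗
loan_id=5: ✗
loan_id=6: ✓ → 17
loan_id=7: ✓ → 91
loan_id=8: ✓ → 300
loan_id=9: ✗
loan_id=10: ✗
loan_id=11: ✓ → 141
loan_id=12: ✗
loan_id=13: ✗
default_sum = 17 + 91 + 300 + 141 = 549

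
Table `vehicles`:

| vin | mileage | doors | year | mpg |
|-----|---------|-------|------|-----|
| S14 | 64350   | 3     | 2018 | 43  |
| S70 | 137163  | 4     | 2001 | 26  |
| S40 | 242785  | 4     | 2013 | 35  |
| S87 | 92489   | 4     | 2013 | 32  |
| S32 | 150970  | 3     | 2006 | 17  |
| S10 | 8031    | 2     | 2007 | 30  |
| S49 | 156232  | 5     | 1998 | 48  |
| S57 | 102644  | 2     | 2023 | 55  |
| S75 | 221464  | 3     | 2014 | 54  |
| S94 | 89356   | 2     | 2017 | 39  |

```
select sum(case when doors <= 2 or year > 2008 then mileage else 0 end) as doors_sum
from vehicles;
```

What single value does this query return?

821119

vin=S14: ✓ → 64350
vin=S70: ✗
vin=S40: ✓ → 242785
vin=S87: ✓ → 92489
vin=S32: ✗
vin=S10: ✓ → 8031
vin=S49: ✗
vin=S57: ✓ → 102644
vin=S75: ✓ → 221464
vin=S94: ✓ → 89356
doors_sum = 64350 + 242785 + 92489 + 8031 + 102644 + 221464 + 89356 = 821119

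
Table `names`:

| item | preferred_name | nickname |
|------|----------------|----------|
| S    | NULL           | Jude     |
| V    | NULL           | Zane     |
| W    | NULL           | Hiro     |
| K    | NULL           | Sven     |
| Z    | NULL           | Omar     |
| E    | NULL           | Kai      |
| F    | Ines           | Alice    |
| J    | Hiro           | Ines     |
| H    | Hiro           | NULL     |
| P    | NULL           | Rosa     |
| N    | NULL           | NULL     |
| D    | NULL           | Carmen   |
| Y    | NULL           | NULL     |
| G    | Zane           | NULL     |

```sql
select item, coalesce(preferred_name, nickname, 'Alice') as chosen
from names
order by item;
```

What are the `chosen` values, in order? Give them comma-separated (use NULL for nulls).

item=D: preferred_name=NULL, nickname=Carmen → Carmen
item=E: preferred_name=NULL, nickname=Kai → Kai
item=F: preferred_name=Ines → Ines
item=G: preferred_name=Zane → Zane
item=H: preferred_name=Hiro → Hiro
item=J: preferred_name=Hiro → Hiro
item=K: preferred_name=NULL, nickname=Sven → Sven
item=N: preferred_name=NULL, nickname=NULL, → literal Alice → Alice
item=P: preferred_name=NULL, nickname=Rosa → Rosa
item=S: preferred_name=NULL, nickname=Jude → Jude
item=V: preferred_name=NULL, nickname=Zane → Zane
item=W: preferred_name=NULL, nickname=Hiro → Hiro
item=Y: preferred_name=NULL, nickname=NULL, → literal Alice → Alice
item=Z: preferred_name=NULL, nickname=Omar → Omar

Carmen, Kai, Ines, Zane, Hiro, Hiro, Sven, Alice, Rosa, Jude, Zane, Hiro, Alice, Omar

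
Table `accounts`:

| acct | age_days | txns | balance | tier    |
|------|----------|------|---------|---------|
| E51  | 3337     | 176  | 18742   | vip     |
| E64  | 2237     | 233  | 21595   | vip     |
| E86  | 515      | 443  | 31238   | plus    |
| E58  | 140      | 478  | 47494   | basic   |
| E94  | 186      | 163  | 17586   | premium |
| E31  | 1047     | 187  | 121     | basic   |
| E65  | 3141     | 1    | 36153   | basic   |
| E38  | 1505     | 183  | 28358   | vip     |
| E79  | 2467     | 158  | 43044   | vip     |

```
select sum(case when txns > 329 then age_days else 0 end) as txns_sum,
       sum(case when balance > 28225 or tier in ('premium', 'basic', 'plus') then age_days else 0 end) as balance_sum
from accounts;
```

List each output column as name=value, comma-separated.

txns_sum=655, balance_sum=9001

[txns_sum: txns > 329]
acct=E51: ✗
acct=E64: ✗
acct=E86: ✓ → 515
acct=E58: ✓ → 140
acct=E94: ✗
acct=E31: ✗
acct=E65: ✗
acct=E38: ✗
acct=E79: ✗
txns_sum = 515 + 140 = 655
—
[balance_sum: balance > 28225 or tier in ('premium', 'basic', 'plus')]
acct=E51: ✗
acct=E64: ✗
acct=E86: ✓ → 515
acct=E58: ✓ → 140
acct=E94: ✓ → 186
acct=E31: ✓ → 1047
acct=E65: ✓ → 3141
acct=E38: ✓ → 1505
acct=E79: ✓ → 2467
balance_sum = 515 + 140 + 186 + 1047 + 3141 + 1505 + 2467 = 9001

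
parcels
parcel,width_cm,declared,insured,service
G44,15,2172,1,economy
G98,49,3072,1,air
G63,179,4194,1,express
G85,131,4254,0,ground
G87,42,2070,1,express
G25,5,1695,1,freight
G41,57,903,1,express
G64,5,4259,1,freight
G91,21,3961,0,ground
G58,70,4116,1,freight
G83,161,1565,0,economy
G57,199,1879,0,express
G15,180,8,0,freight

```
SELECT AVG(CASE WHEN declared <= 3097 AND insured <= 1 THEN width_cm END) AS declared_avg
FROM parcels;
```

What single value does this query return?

parcel=G44: ✓ → 15
parcel=G98: ✓ → 49
parcel=G63: ✗
parcel=G85: ✗
parcel=G87: ✓ → 42
parcel=G25: ✓ → 5
parcel=G41: ✓ → 57
parcel=G64: ✗
parcel=G91: ✗
parcel=G58: ✗
parcel=G83: ✓ → 161
parcel=G57: ✓ → 199
parcel=G15: ✓ → 180
declared_avg = (15 + 49 + 42 + 5 + 57 + 161 + 199 + 180) / 8 = 88.5

88.5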